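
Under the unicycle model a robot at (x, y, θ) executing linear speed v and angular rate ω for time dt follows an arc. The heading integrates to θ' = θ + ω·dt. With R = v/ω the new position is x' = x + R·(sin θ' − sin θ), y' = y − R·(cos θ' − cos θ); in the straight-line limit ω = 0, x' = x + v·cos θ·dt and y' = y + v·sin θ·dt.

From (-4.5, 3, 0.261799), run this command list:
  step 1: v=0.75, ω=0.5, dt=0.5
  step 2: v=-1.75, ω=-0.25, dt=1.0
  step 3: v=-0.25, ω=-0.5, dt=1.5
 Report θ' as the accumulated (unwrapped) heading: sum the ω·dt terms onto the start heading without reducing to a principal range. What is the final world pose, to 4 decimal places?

step 1: θ'=0.5118 (R=1.5000) → pose (-4.1536, 3.1411, 0.5118)
step 2: θ'=0.2618 (R=7.0000) → pose (-5.7701, 2.4827, 0.2618)
step 3: θ'=-0.4882 (R=0.5000) → pose (-6.1340, 2.5240, -0.4882)

(-6.1340, 2.5240, -0.4882)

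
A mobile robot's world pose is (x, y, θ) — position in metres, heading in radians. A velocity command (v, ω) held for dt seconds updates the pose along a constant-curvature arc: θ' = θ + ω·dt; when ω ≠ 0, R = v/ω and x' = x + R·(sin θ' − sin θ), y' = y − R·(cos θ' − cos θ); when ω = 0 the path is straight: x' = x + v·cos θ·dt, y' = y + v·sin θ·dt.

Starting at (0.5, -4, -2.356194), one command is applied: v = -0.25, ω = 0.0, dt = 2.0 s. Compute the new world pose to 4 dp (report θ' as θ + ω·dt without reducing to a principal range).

θ' = -2.3562 + 0.0·2.0 = -2.3562
ω = 0 → straight: x' = 0.5 + -0.25·cos(-2.3562)·2.0 = 0.8536
y' = -4 + -0.25·sin(-2.3562)·2.0 = -3.6464

(0.8536, -3.6464, -2.3562)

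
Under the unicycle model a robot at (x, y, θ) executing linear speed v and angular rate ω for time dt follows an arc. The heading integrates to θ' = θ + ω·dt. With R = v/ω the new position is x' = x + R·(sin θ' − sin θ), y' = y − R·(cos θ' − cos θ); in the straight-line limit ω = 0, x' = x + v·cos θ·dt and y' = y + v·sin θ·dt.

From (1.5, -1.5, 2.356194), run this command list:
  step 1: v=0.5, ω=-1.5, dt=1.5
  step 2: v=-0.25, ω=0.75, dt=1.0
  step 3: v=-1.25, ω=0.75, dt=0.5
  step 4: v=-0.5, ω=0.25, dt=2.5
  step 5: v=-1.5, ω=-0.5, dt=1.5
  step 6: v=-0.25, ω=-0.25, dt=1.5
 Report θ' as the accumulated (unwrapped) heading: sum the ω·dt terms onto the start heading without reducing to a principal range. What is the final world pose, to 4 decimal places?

(0.7151, -5.2973, 0.7312)

step 1: θ'=0.1062 (R=-0.3333) → pose (1.7004, -0.9328, 0.1062)
step 2: θ'=0.8562 (R=-0.3333) → pose (1.4839, -1.0459, 0.8562)
step 3: θ'=1.2312 (R=-1.6667) → pose (1.1714, -1.5829, 1.2312)
step 4: θ'=1.8562 (R=-2.0000) → pose (1.1380, -2.8122, 1.8562)
step 5: θ'=1.1062 (R=3.0000) → pose (0.9414, -5.0010, 1.1062)
step 6: θ'=0.7312 (R=1.0000) → pose (0.7151, -5.2973, 0.7312)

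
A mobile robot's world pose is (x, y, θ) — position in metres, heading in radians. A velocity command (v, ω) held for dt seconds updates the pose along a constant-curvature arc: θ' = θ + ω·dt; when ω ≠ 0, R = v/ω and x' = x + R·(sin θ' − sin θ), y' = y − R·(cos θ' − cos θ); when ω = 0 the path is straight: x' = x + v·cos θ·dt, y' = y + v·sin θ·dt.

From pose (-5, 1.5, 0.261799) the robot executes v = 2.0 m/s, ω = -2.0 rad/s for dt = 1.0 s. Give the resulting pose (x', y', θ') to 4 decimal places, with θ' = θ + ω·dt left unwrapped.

θ' = 0.2618 + -2.0·1.0 = -1.7382
R = v/ω = 2.0/-2.0 = -1.0000
x' = -5 + -1.0000·(sin -1.7382 − sin 0.2618) = -3.7552
y' = 1.5 − -1.0000·(cos -1.7382 − cos 0.2618) = 0.3675

(-3.7552, 0.3675, -1.7382)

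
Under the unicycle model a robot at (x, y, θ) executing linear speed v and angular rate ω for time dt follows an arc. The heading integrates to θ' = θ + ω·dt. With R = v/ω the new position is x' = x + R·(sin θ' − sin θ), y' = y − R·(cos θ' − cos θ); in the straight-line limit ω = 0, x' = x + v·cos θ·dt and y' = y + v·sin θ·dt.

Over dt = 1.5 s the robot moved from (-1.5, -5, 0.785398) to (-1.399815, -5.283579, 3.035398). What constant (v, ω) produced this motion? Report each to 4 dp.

v = -0.2500, ω = 1.5000

Δθ = 3.035398 − 0.785398 = 2.250000
ω = Δθ/dt = 2.250000/1.5 = 1.5000
R = −Δy/(cos θ' − cos θ) = -0.1667
v = R·ω = -0.1667·1.5000 = -0.2500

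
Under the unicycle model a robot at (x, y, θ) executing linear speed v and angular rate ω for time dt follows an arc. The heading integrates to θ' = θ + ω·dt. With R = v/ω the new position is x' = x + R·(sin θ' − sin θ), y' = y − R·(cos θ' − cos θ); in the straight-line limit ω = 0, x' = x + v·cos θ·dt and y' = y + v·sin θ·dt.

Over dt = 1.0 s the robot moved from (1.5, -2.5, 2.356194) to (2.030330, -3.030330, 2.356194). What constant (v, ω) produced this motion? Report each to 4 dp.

v = -0.7500, ω = 0.0000

Δθ = 2.356194 − 2.356194 = 0.000000
ω = Δθ/dt = 0.000000/1.0 = 0.0000
ω = 0 → v = (Δx·cos θ + Δy·sin θ)/dt = -0.7500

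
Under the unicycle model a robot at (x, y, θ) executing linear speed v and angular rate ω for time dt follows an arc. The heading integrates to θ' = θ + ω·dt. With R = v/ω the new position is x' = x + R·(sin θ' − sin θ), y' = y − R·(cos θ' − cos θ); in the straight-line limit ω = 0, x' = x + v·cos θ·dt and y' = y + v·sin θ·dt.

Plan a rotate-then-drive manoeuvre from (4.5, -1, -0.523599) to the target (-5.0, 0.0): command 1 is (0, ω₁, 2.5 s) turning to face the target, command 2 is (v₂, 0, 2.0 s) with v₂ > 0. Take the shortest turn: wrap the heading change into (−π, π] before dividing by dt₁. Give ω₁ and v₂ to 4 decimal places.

heading to target = atan2(0−-1, -5−4.5) = 3.0367
Δθ = wrap(3.0367 − -0.5236) = -2.7229; ω₁ = Δθ/dt₁ = -1.0891
distance = √((-5−4.5)² + (0−-1)²) = 9.5525; v₂ = distance/dt₂ = 4.7762

ω₁ = -1.0891, v₂ = 4.7762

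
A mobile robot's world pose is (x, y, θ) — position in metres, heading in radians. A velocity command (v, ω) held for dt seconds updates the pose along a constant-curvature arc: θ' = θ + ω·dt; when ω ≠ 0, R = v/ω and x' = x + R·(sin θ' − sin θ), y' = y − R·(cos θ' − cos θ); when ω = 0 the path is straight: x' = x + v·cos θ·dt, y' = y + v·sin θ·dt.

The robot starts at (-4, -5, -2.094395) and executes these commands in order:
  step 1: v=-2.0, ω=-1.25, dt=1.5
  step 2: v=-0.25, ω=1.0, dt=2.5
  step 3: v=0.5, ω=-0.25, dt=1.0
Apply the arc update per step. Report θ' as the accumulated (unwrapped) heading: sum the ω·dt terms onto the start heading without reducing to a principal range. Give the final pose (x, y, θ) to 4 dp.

step 1: θ'=-3.9694 (R=1.6000) → pose (-1.4360, -4.7176, -3.9694)
step 2: θ'=-1.4694 (R=-0.2500) → pose (-1.0032, -4.5232, -1.4694)
step 3: θ'=-1.7194 (R=-2.0000) → pose (-1.0150, -5.0217, -1.7194)

(-1.0150, -5.0217, -1.7194)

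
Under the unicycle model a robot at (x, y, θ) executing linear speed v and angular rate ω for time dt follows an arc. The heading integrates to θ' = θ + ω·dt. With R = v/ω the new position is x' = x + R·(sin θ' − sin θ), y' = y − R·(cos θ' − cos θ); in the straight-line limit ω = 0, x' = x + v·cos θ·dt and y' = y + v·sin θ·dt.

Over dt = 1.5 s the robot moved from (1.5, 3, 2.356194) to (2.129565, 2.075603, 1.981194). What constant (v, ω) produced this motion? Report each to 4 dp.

Δθ = 1.981194 − 2.356194 = -0.375000
ω = Δθ/dt = -0.375000/1.5 = -0.2500
R = −Δy/(cos θ' − cos θ) = 3.0000
v = R·ω = 3.0000·-0.2500 = -0.7500

v = -0.7500, ω = -0.2500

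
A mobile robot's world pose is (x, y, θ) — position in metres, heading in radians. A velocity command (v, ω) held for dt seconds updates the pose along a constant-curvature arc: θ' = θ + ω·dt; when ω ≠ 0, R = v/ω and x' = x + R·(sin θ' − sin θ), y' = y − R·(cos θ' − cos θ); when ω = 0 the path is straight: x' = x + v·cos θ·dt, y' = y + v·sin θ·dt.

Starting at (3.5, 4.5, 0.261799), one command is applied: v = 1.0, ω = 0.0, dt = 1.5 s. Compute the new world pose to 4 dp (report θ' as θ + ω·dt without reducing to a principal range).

(4.9489, 4.8882, 0.2618)

θ' = 0.2618 + 0.0·1.5 = 0.2618
ω = 0 → straight: x' = 3.5 + 1.0·cos(0.2618)·1.5 = 4.9489
y' = 4.5 + 1.0·sin(0.2618)·1.5 = 4.8882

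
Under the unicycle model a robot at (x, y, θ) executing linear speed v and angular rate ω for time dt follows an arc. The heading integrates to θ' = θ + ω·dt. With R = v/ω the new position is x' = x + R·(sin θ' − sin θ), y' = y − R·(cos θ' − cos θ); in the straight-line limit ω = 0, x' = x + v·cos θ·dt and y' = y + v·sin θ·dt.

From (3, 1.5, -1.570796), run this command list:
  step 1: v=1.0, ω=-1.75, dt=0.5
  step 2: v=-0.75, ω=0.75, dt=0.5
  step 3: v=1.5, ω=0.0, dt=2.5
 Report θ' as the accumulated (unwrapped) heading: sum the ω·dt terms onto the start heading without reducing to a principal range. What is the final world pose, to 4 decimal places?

step 1: θ'=-2.4458 (R=-0.5714) → pose (2.7949, 1.0614, -2.4458)
step 2: θ'=-2.0708 (R=-1.0000) → pose (3.0314, 1.3495, -2.0708)
step 3: θ'=-2.0708 (straight) → pose (1.2336, -1.9414, -2.0708)

(1.2336, -1.9414, -2.0708)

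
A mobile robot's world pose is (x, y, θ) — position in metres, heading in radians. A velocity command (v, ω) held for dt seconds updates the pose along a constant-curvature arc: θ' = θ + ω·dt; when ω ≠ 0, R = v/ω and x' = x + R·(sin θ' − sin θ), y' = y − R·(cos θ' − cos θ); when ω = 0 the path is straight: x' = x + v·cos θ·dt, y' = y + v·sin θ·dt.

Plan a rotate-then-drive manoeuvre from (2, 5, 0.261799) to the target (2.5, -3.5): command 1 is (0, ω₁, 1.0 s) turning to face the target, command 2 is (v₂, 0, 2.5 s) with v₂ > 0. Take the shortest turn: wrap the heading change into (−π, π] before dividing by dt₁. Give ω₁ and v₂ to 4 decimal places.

heading to target = atan2(-3.5−5, 2.5−2) = -1.5120
Δθ = wrap(-1.5120 − 0.2618) = -1.7738; ω₁ = Δθ/dt₁ = -1.7738
distance = √((2.5−2)² + (-3.5−5)²) = 8.5147; v₂ = distance/dt₂ = 3.4059

ω₁ = -1.7738, v₂ = 3.4059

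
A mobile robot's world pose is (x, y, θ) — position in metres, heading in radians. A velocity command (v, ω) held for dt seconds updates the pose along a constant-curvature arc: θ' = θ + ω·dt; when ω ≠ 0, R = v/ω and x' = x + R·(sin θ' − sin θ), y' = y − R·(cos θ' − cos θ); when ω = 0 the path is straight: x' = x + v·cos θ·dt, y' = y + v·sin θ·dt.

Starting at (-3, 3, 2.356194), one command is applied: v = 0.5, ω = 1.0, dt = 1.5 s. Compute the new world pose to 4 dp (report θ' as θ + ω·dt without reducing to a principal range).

(-3.6812, 3.0241, 3.8562)

θ' = 2.3562 + 1.0·1.5 = 3.8562
R = v/ω = 0.5/1.0 = 0.5000
x' = -3 + 0.5000·(sin 3.8562 − sin 2.3562) = -3.6812
y' = 3 − 0.5000·(cos 3.8562 − cos 2.3562) = 3.0241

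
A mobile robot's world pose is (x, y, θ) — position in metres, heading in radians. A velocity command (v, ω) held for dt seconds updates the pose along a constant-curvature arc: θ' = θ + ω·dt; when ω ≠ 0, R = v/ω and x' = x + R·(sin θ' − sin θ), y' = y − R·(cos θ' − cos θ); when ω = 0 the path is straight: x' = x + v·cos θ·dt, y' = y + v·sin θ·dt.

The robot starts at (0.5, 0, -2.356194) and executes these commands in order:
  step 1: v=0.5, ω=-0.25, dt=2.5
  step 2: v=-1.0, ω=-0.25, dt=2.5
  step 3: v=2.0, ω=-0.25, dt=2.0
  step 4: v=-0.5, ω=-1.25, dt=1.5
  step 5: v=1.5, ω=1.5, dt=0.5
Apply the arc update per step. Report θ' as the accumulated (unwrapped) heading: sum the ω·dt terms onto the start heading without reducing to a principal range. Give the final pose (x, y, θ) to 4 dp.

(-0.7925, 1.5104, -5.2312)

step 1: θ'=-2.9812 (R=-2.0000) → pose (-0.5948, -0.5601, -2.9812)
step 2: θ'=-3.6062 (R=4.0000) → pose (1.8363, -0.9328, -3.6062)
step 3: θ'=-4.1062 (R=-8.0000) → pose (-1.1537, 1.6613, -4.1062)
step 4: θ'=-5.9812 (R=0.4000) → pose (-1.3635, 1.0515, -5.9812)
step 5: θ'=-5.2312 (R=1.0000) → pose (-0.7925, 1.5104, -5.2312)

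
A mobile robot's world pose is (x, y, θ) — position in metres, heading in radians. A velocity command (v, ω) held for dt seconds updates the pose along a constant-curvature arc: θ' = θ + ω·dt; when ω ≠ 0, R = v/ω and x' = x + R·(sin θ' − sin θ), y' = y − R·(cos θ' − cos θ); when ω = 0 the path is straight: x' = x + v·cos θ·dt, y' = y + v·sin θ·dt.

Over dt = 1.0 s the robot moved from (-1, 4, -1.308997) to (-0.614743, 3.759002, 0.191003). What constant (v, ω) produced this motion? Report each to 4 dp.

Δθ = 0.191003 − -1.308997 = 1.500000
ω = Δθ/dt = 1.500000/1.0 = 1.5000
R = Δx/(sin θ' − sin θ) = 0.3333
v = R·ω = 0.3333·1.5000 = 0.5000

v = 0.5000, ω = 1.5000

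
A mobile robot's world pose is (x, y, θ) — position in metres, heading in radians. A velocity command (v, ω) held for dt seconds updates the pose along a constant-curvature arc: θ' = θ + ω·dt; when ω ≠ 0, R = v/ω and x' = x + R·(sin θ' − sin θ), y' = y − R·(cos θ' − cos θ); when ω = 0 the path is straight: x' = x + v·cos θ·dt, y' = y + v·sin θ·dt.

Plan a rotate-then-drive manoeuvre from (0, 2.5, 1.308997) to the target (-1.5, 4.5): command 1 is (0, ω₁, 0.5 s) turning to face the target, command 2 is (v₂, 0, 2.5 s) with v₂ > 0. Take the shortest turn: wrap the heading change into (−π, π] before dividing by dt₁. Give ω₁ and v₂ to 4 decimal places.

ω₁ = 1.8106, v₂ = 1.0000

heading to target = atan2(4.5−2.5, -1.5−0) = 2.2143
Δθ = wrap(2.2143 − 1.3090) = 0.9053; ω₁ = Δθ/dt₁ = 1.8106
distance = √((-1.5−0)² + (4.5−2.5)²) = 2.5000; v₂ = distance/dt₂ = 1.0000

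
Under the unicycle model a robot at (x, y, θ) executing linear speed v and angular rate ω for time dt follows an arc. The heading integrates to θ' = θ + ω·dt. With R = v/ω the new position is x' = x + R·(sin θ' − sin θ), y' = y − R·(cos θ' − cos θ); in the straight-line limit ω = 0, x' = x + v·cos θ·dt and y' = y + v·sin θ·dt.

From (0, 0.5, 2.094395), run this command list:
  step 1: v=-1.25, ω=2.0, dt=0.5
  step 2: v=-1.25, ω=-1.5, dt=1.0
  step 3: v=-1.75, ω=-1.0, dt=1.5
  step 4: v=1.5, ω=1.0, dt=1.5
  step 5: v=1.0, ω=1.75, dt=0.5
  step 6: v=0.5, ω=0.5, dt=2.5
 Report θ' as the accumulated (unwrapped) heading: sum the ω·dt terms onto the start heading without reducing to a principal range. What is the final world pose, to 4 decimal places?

(-0.3051, -0.3905, 3.7194)

step 1: θ'=3.0944 (R=-0.6250) → pose (0.5118, 0.1882, 3.0944)
step 2: θ'=1.5944 (R=0.8333) → pose (1.3056, -0.6245, 1.5944)
step 3: θ'=0.0944 (R=1.7500) → pose (-0.2790, -2.4080, 0.0944)
step 4: θ'=1.5944 (R=1.5000) → pose (1.0792, -0.8793, 1.5944)
step 5: θ'=2.4694 (R=0.5714) → pose (0.8638, -0.4457, 2.4694)
step 6: θ'=3.7194 (R=1.0000) → pose (-0.3051, -0.3905, 3.7194)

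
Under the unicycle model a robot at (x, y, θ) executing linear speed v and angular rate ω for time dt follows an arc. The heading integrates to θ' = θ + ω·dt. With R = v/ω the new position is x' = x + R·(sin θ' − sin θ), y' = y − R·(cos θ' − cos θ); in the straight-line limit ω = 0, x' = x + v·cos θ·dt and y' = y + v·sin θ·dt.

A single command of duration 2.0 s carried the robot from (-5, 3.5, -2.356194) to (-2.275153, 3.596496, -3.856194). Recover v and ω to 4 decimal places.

Δθ = -3.856194 − -2.356194 = -1.500000
ω = Δθ/dt = -1.500000/2.0 = -0.7500
R = Δx/(sin θ' − sin θ) = 2.0000
v = R·ω = 2.0000·-0.7500 = -1.5000

v = -1.5000, ω = -0.7500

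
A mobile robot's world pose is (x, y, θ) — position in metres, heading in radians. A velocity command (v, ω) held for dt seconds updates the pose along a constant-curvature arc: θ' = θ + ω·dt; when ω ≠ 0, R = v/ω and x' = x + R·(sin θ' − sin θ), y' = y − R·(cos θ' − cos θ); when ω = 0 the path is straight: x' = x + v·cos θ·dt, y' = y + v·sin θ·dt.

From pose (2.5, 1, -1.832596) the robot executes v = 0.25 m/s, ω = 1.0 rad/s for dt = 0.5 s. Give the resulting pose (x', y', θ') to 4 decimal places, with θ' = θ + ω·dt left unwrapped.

(2.4985, 0.8763, -1.3326)

θ' = -1.8326 + 1.0·0.5 = -1.3326
R = v/ω = 0.25/1.0 = 0.2500
x' = 2.5 + 0.2500·(sin -1.3326 − sin -1.8326) = 2.4985
y' = 1 − 0.2500·(cos -1.3326 − cos -1.8326) = 0.8763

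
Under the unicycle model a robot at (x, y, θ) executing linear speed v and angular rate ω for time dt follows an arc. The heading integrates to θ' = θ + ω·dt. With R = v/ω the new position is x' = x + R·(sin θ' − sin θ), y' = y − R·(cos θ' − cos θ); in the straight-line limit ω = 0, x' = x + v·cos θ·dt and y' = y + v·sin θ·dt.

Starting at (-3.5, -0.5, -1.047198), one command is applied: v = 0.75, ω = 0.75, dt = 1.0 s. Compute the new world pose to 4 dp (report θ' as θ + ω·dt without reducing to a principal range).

(-2.9268, -0.9562, -0.2972)

θ' = -1.0472 + 0.75·1.0 = -0.2972
R = v/ω = 0.75/0.75 = 1.0000
x' = -3.5 + 1.0000·(sin -0.2972 − sin -1.0472) = -2.9268
y' = -0.5 − 1.0000·(cos -0.2972 − cos -1.0472) = -0.9562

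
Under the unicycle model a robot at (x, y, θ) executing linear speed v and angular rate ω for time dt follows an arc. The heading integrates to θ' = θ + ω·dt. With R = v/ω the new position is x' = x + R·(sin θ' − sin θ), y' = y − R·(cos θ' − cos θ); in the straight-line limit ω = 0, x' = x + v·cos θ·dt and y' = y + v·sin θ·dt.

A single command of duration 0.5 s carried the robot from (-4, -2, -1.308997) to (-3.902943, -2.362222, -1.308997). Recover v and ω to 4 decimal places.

Δθ = -1.308997 − -1.308997 = 0.000000
ω = Δθ/dt = 0.000000/0.5 = 0.0000
ω = 0 → v = (Δx·cos θ + Δy·sin θ)/dt = 0.7500

v = 0.7500, ω = 0.0000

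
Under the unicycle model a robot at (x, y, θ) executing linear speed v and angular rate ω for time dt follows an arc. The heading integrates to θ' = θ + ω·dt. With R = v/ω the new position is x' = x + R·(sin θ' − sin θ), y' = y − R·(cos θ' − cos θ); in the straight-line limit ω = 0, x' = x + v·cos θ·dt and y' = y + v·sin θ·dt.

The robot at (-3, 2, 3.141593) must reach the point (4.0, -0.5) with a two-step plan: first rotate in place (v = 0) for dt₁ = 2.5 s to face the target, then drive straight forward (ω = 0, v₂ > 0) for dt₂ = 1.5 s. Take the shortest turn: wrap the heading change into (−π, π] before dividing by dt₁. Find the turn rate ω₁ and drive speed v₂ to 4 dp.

ω₁ = 1.1194, v₂ = 4.9554

heading to target = atan2(-0.5−2, 4−-3) = -0.3430
Δθ = wrap(-0.3430 − 3.1416) = 2.7986; ω₁ = Δθ/dt₁ = 1.1194
distance = √((4−-3)² + (-0.5−2)²) = 7.4330; v₂ = distance/dt₂ = 4.9554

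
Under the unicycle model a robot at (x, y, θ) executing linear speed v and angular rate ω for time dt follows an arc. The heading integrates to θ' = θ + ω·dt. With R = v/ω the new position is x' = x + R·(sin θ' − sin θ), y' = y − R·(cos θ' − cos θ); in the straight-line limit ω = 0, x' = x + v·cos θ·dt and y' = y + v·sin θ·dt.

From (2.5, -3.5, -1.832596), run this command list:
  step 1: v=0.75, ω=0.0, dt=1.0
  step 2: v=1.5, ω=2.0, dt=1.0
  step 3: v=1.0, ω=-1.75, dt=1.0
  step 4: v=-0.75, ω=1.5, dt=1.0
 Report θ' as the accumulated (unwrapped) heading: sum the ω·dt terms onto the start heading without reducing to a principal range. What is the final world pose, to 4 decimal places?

(3.3632, -5.2241, -0.0826)

step 1: θ'=-1.8326 (straight) → pose (2.3059, -4.2244, -1.8326)
step 2: θ'=0.1674 (R=0.7500) → pose (3.1553, -5.1581, 0.1674)
step 3: θ'=-1.5826 (R=-0.5714) → pose (3.8219, -5.7283, -1.5826)
step 4: θ'=-0.0826 (R=-0.5000) → pose (3.3632, -5.2241, -0.0826)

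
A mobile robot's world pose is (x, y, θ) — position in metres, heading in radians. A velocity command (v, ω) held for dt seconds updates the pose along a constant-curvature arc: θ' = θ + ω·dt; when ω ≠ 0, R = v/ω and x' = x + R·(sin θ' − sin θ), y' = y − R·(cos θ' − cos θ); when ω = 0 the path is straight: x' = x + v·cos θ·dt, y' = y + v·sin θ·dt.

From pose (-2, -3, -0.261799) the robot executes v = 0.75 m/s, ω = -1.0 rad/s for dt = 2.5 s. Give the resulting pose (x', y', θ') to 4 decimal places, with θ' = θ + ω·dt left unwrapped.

θ' = -0.2618 + -1.0·2.5 = -2.7618
R = v/ω = 0.75/-1.0 = -0.7500
x' = -2 + -0.7500·(sin -2.7618 − sin -0.2618) = -1.9161
y' = -3 − -0.7500·(cos -2.7618 − cos -0.2618) = -4.4210

(-1.9161, -4.4210, -2.7618)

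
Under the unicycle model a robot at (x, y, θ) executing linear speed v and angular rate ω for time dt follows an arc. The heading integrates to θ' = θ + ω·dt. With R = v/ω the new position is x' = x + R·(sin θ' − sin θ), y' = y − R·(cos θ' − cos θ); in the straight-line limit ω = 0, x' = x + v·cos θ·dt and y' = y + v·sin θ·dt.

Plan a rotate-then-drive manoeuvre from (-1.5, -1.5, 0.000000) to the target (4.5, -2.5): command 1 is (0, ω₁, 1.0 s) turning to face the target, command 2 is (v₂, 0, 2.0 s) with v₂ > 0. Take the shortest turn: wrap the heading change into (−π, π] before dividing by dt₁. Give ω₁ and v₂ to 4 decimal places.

ω₁ = -0.1651, v₂ = 3.0414

heading to target = atan2(-2.5−-1.5, 4.5−-1.5) = -0.1651
Δθ = wrap(-0.1651 − 0.0000) = -0.1651; ω₁ = Δθ/dt₁ = -0.1651
distance = √((4.5−-1.5)² + (-2.5−-1.5)²) = 6.0828; v₂ = distance/dt₂ = 3.0414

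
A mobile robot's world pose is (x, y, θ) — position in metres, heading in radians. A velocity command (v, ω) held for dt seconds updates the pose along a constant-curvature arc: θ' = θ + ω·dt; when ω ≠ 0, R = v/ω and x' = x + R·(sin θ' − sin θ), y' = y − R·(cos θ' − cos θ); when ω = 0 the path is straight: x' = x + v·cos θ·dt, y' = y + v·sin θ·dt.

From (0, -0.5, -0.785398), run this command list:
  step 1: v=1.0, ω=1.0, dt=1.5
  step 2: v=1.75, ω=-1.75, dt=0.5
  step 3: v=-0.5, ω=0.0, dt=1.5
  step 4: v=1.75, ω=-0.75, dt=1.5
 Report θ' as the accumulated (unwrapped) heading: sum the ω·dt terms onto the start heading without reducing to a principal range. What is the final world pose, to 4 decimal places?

step 1: θ'=0.7146 (R=1.0000) → pose (1.3624, -0.5482, 0.7146)
step 2: θ'=-0.1604 (R=-1.0000) → pose (2.1775, -0.3164, -0.1604)
step 3: θ'=-0.1604 (straight) → pose (1.4371, -0.1967, -0.1604)
step 4: θ'=-1.2854 (R=-2.3333) → pose (3.3034, -1.8431, -1.2854)

(3.3034, -1.8431, -1.2854)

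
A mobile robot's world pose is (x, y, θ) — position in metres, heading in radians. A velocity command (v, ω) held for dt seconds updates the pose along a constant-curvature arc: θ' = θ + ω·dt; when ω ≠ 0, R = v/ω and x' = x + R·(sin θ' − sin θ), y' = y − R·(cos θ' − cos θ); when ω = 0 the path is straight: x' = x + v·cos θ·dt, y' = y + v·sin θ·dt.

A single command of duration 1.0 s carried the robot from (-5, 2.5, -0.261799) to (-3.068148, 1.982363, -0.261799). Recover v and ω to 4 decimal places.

Δθ = -0.261799 − -0.261799 = 0.000000
ω = Δθ/dt = 0.000000/1.0 = 0.0000
ω = 0 → v = (Δx·cos θ + Δy·sin θ)/dt = 2.0000

v = 2.0000, ω = 0.0000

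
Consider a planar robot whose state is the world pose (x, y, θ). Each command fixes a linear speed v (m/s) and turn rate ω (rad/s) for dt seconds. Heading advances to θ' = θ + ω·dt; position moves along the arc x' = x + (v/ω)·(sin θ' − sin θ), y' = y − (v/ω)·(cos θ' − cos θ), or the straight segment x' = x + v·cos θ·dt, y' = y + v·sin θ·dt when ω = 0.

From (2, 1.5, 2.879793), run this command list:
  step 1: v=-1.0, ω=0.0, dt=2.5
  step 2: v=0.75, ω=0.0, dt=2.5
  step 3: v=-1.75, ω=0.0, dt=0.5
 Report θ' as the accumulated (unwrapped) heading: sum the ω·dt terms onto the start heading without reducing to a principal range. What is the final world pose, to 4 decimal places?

step 1: θ'=2.8798 (straight) → pose (4.4148, 0.8530, 2.8798)
step 2: θ'=2.8798 (straight) → pose (2.6037, 1.3382, 2.8798)
step 3: θ'=2.8798 (straight) → pose (3.4489, 1.1118, 2.8798)

(3.4489, 1.1118, 2.8798)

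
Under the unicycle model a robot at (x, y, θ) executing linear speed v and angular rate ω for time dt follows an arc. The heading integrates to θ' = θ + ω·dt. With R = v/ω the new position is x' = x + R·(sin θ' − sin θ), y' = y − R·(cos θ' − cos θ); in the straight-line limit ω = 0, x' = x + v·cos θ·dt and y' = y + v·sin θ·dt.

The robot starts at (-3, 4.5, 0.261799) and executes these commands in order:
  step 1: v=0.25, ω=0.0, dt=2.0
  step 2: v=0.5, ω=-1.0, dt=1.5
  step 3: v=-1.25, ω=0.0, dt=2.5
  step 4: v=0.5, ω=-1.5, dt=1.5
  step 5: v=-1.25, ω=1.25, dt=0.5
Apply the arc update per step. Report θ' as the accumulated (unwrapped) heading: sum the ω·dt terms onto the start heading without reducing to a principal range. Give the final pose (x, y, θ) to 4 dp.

step 1: θ'=0.2618 (straight) → pose (-2.5170, 4.6294, 0.2618)
step 2: θ'=-1.2382 (R=-0.5000) → pose (-1.9150, 4.3097, -1.2382)
step 3: θ'=-1.2382 (straight) → pose (-2.9353, 7.2634, -1.2382)
step 4: θ'=-3.4882 (R=-0.3333) → pose (-3.3636, 6.8411, -3.4882)
step 5: θ'=-2.8632 (R=-1.0000) → pose (-2.7491, 6.8201, -2.8632)

(-2.7491, 6.8201, -2.8632)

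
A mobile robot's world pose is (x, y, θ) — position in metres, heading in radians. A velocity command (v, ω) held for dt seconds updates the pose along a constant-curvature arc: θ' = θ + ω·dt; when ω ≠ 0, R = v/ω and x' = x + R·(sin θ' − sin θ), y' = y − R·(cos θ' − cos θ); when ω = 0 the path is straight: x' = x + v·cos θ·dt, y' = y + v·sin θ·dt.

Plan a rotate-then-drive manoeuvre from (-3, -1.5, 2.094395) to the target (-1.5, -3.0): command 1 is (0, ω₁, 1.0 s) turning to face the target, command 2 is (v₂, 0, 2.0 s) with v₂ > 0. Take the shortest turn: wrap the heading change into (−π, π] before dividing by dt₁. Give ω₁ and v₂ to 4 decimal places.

heading to target = atan2(-3−-1.5, -1.5−-3) = -0.7854
Δθ = wrap(-0.7854 − 2.0944) = -2.8798; ω₁ = Δθ/dt₁ = -2.8798
distance = √((-1.5−-3)² + (-3−-1.5)²) = 2.1213; v₂ = distance/dt₂ = 1.0607

ω₁ = -2.8798, v₂ = 1.0607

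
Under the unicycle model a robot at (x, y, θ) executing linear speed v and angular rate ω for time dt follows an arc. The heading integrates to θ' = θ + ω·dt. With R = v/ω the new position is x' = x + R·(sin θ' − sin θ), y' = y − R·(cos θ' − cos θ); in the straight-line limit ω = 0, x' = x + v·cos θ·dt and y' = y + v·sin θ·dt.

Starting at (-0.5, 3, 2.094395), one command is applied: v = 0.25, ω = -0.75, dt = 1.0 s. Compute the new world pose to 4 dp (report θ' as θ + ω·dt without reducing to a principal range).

θ' = 2.0944 + -0.75·1.0 = 1.3444
R = v/ω = 0.25/-0.75 = -0.3333
x' = -0.5 + -0.3333·(sin 1.3444 − sin 2.0944) = -0.5362
y' = 3 − -0.3333·(cos 1.3444 − cos 2.0944) = 3.2415

(-0.5362, 3.2415, 1.3444)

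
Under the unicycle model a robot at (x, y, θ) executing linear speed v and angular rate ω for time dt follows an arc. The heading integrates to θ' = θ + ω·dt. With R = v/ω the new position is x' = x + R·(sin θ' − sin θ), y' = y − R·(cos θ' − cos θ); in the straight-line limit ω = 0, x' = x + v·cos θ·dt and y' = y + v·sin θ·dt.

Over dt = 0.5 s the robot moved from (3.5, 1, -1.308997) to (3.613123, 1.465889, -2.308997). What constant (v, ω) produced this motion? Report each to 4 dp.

v = -1.0000, ω = -2.0000

Δθ = -2.308997 − -1.308997 = -1.000000
ω = Δθ/dt = -1.000000/0.5 = -2.0000
R = −Δy/(cos θ' − cos θ) = 0.5000
v = R·ω = 0.5000·-2.0000 = -1.0000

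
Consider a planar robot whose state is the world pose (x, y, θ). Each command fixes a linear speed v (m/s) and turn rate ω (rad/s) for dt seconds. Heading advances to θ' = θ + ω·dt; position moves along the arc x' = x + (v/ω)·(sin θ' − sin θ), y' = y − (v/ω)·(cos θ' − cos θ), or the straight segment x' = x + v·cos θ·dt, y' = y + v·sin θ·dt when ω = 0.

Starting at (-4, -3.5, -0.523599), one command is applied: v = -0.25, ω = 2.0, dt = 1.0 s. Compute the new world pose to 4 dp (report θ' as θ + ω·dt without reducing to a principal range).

θ' = -0.5236 + 2.0·1.0 = 1.4764
R = v/ω = -0.25/2.0 = -0.1250
x' = -4 + -0.1250·(sin 1.4764 − sin -0.5236) = -4.1869
y' = -3.5 − -0.1250·(cos 1.4764 − cos -0.5236) = -3.5965

(-4.1869, -3.5965, 1.4764)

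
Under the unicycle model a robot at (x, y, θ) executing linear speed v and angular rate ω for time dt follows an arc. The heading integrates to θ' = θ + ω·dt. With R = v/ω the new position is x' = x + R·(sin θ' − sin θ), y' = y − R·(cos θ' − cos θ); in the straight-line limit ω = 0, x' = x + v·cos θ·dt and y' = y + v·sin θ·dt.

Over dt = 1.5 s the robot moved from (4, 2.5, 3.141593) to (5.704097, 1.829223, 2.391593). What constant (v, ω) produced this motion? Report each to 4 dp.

Δθ = 2.391593 − 3.141593 = -0.750000
ω = Δθ/dt = -0.750000/1.5 = -0.5000
R = Δx/(sin θ' − sin θ) = 2.5000
v = R·ω = 2.5000·-0.5000 = -1.2500

v = -1.2500, ω = -0.5000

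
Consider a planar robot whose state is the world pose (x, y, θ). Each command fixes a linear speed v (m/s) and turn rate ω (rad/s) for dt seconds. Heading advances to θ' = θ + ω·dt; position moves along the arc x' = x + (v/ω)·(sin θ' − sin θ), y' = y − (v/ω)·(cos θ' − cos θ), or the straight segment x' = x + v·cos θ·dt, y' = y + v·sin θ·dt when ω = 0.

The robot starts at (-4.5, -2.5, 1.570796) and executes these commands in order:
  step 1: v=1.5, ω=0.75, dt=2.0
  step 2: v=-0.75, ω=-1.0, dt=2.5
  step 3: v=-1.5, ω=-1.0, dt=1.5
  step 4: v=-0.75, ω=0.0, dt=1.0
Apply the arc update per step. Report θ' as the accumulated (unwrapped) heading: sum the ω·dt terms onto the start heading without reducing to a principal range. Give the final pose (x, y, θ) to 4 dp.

(-8.4674, -0.9189, -0.9292)

step 1: θ'=3.0708 (R=2.0000) → pose (-6.3585, -0.5050, 3.0708)
step 2: θ'=0.5708 (R=0.7500) → pose (-6.0064, -1.8842, 0.5708)
step 3: θ'=-0.9292 (R=1.5000) → pose (-8.0185, -1.5197, -0.9292)
step 4: θ'=-0.9292 (straight) → pose (-8.4674, -0.9189, -0.9292)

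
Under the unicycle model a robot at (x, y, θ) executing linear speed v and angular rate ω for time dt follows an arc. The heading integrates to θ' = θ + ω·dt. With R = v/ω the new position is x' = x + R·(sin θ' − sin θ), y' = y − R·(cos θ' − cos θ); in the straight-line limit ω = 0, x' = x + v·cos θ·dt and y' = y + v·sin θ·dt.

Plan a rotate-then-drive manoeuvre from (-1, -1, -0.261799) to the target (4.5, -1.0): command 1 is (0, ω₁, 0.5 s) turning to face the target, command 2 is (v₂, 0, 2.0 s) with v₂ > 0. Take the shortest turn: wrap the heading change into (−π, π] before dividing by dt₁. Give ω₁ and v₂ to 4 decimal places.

heading to target = atan2(-1−-1, 4.5−-1) = 0.0000
Δθ = wrap(0.0000 − -0.2618) = 0.2618; ω₁ = Δθ/dt₁ = 0.5236
distance = √((4.5−-1)² + (-1−-1)²) = 5.5000; v₂ = distance/dt₂ = 2.7500

ω₁ = 0.5236, v₂ = 2.7500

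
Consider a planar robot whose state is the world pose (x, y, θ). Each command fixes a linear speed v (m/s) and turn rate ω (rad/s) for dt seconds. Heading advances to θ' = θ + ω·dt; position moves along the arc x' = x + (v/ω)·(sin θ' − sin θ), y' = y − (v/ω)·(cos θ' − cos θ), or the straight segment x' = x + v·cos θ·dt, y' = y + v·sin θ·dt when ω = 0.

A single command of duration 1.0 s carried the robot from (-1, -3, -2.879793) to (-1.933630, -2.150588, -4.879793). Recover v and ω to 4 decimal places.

v = 1.5000, ω = -2.0000

Δθ = -4.879793 − -2.879793 = -2.000000
ω = Δθ/dt = -2.000000/1.0 = -2.0000
R = Δx/(sin θ' − sin θ) = -0.7500
v = R·ω = -0.7500·-2.0000 = 1.5000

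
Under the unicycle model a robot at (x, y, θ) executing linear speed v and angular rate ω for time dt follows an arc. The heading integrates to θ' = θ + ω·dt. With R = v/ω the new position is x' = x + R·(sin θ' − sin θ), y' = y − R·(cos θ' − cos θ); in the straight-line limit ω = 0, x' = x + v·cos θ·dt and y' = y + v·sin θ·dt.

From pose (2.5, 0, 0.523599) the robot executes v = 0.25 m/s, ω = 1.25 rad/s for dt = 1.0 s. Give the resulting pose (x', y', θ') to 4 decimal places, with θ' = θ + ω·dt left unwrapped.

(2.5959, 0.2135, 1.7736)

θ' = 0.5236 + 1.25·1.0 = 1.7736
R = v/ω = 0.25/1.25 = 0.2000
x' = 2.5 + 0.2000·(sin 1.7736 − sin 0.5236) = 2.5959
y' = 0 − 0.2000·(cos 1.7736 − cos 0.5236) = 0.2135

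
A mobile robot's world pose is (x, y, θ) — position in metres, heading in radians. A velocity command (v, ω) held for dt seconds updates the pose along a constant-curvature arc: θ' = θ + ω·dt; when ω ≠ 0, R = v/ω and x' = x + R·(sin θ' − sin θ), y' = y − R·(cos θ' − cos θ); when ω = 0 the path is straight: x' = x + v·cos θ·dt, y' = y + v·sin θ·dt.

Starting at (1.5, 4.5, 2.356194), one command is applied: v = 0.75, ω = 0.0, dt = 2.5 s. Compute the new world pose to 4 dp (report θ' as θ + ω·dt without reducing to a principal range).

θ' = 2.3562 + 0.0·2.5 = 2.3562
ω = 0 → straight: x' = 1.5 + 0.75·cos(2.3562)·2.5 = 0.1742
y' = 4.5 + 0.75·sin(2.3562)·2.5 = 5.8258

(0.1742, 5.8258, 2.3562)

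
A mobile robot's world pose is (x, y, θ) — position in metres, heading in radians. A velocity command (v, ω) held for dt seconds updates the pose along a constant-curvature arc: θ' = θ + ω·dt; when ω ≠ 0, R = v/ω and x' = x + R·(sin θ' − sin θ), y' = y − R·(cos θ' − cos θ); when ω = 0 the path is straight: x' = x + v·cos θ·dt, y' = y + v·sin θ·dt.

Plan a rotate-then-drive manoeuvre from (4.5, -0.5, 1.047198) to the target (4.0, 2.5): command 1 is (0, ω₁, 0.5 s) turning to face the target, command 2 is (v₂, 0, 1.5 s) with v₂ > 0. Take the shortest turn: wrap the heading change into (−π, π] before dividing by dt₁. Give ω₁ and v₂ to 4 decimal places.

ω₁ = 1.3775, v₂ = 2.0276

heading to target = atan2(2.5−-0.5, 4−4.5) = 1.7359
Δθ = wrap(1.7359 − 1.0472) = 0.6887; ω₁ = Δθ/dt₁ = 1.3775
distance = √((4−4.5)² + (2.5−-0.5)²) = 3.0414; v₂ = distance/dt₂ = 2.0276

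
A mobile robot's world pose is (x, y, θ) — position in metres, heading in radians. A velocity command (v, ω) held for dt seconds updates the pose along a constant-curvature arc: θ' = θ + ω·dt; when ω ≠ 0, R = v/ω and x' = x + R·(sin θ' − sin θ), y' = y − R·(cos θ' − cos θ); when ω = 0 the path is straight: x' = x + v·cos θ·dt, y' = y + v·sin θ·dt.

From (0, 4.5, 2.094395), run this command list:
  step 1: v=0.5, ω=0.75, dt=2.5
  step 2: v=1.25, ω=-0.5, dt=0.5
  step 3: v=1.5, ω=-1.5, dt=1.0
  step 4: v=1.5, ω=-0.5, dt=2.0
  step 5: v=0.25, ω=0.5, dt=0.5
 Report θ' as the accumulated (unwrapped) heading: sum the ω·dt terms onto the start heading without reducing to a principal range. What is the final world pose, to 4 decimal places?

(-3.2850, 7.4147, 1.4694)

step 1: θ'=3.9694 (R=0.6667) → pose (-1.0683, 4.6177, 3.9694)
step 2: θ'=3.7194 (R=-2.5000) → pose (-1.5440, 4.2147, 3.7194)
step 3: θ'=2.2194 (R=-1.0000) → pose (-2.8871, 4.4483, 2.2194)
step 4: θ'=1.2194 (R=-3.0000) → pose (-3.3130, 7.2932, 1.2194)
step 5: θ'=1.4694 (R=0.5000) → pose (-3.2850, 7.4147, 1.4694)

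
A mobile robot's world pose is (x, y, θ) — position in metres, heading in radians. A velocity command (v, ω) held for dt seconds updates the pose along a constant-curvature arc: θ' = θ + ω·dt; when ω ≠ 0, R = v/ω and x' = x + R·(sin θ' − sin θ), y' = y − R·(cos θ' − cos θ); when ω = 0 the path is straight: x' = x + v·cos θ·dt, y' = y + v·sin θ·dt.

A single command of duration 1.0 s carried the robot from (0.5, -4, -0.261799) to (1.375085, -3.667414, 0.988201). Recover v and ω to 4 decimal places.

v = 1.0000, ω = 1.2500

Δθ = 0.988201 − -0.261799 = 1.250000
ω = Δθ/dt = 1.250000/1.0 = 1.2500
R = Δx/(sin θ' − sin θ) = 0.8000
v = R·ω = 0.8000·1.2500 = 1.0000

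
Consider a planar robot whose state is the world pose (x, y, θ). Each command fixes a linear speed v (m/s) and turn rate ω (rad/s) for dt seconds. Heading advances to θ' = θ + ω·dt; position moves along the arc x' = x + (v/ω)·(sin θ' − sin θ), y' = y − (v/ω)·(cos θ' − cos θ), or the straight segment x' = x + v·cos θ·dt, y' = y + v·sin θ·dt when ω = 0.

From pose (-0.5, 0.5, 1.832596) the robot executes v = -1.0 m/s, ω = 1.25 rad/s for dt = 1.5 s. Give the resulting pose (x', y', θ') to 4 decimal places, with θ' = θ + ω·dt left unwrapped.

θ' = 1.8326 + 1.25·1.5 = 3.7076
R = v/ω = -1.0/1.25 = -0.8000
x' = -0.5 + -0.8000·(sin 3.7076 − sin 1.8326) = 0.7018
y' = 0.5 − -0.8000·(cos 3.7076 − cos 1.8326) = 0.0318

(0.7018, 0.0318, 3.7076)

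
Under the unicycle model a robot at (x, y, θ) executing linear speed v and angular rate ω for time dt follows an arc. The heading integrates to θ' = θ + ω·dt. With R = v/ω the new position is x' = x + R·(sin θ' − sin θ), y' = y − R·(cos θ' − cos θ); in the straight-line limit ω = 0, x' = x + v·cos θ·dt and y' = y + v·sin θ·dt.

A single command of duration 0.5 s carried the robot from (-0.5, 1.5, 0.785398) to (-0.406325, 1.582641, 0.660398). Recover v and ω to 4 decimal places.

Δθ = 0.660398 − 0.785398 = -0.125000
ω = Δθ/dt = -0.125000/0.5 = -0.2500
R = Δx/(sin θ' − sin θ) = -1.0000
v = R·ω = -1.0000·-0.2500 = 0.2500

v = 0.2500, ω = -0.2500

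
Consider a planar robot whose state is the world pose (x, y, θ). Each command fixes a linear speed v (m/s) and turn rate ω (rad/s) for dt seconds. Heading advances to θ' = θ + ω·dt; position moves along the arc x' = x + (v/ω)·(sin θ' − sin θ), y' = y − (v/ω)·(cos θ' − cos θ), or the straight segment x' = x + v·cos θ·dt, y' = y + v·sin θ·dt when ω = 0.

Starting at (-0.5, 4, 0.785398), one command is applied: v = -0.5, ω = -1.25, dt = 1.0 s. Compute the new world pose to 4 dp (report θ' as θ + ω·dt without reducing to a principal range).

(-0.9621, 3.9252, -0.4646)

θ' = 0.7854 + -1.25·1.0 = -0.4646
R = v/ω = -0.5/-1.25 = 0.4000
x' = -0.5 + 0.4000·(sin -0.4646 − sin 0.7854) = -0.9621
y' = 4 − 0.4000·(cos -0.4646 − cos 0.7854) = 3.9252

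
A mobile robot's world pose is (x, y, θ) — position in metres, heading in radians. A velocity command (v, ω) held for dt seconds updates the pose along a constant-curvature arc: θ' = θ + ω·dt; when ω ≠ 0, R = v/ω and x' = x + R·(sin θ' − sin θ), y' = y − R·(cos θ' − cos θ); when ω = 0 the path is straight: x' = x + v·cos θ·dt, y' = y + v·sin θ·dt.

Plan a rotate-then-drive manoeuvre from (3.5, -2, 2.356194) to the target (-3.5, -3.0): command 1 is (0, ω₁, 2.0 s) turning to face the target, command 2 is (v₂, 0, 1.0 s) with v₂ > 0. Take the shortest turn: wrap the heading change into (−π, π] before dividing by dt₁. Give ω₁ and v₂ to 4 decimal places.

heading to target = atan2(-3−-2, -3.5−3.5) = -2.9997
Δθ = wrap(-2.9997 − 2.3562) = 0.9273; ω₁ = Δθ/dt₁ = 0.4636
distance = √((-3.5−3.5)² + (-3−-2)²) = 7.0711; v₂ = distance/dt₂ = 7.0711

ω₁ = 0.4636, v₂ = 7.0711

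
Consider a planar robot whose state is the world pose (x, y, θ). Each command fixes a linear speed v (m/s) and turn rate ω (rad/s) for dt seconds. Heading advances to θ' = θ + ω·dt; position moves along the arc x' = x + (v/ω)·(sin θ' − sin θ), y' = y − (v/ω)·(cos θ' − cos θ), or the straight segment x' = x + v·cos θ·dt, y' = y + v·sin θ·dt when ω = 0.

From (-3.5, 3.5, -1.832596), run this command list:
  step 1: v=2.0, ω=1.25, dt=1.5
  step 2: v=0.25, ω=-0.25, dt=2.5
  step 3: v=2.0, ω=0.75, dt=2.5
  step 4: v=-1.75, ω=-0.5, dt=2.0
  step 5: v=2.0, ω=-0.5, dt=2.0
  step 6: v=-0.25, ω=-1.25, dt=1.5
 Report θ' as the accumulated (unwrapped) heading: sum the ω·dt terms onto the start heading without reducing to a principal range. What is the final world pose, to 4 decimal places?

(4.1577, -0.0414, -2.5826)

step 1: θ'=0.0424 (R=1.6000) → pose (-1.8867, 1.4873, 0.0424)
step 2: θ'=-0.5826 (R=-1.0000) → pose (-1.2941, 1.3233, -0.5826)
step 3: θ'=1.2924 (R=2.6667) → pose (2.7371, 2.8172, 1.2924)
step 4: θ'=0.2924 (R=3.5000) → pose (0.3807, 0.4276, 0.2924)
step 5: θ'=-0.7076 (R=-4.0000) → pose (4.1338, -0.3629, -0.7076)
step 6: θ'=-2.5826 (R=0.2000) → pose (4.1577, -0.0414, -2.5826)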